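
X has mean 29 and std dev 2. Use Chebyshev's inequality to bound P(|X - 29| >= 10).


k = 10/2 = 5
Chebyshev: P(|X-mu| >= k*sigma) <= 1/k^2 = 1/5^2 = 1/25

1/25


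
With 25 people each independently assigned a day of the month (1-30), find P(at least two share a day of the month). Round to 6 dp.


P(all different) = prod((30-i)/30 for i=0..24) = 0.000000
P(at least one match) = 1 - 0.000000 = 1.000000

1.000000


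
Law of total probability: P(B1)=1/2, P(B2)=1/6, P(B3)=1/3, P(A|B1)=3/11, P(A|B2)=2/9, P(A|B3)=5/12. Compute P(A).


P(A) = P(A|B1)P(B1) + P(A|B2)P(B2) + P(A|B3)P(B3)
= 3/11*1/2 + 2/9*1/6 + 5/12*1/3
= 3/22 + 1/27 + 5/36 = 371/1188

371/1188


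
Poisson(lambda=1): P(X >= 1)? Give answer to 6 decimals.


P(X>=1) = 1 - P(X<=0) = 1 - (e^(-1)*1^0/0!)
≈ 1 - 0.3678794412 = 0.6321205588
≈ 0.632121

0.632121


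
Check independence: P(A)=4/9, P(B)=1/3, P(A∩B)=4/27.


P(A)*P(B) = 4/9*1/3 = 4/27
P(A∩B) = 4/27, which equals P(A)P(B), so independent

Yes, A and B are independent


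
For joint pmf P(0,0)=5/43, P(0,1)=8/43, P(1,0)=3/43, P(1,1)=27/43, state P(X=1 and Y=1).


Read from table: P(X=1, Y=1) = 27/43

27/43


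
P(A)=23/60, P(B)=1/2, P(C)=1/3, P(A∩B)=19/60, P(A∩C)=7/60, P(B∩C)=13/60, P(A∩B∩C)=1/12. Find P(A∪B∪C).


P(A∪B∪C) = P(A)+P(B)+P(C) - P(AB)-P(AC)-P(BC) + P(ABC)
= 23/60+1/2+1/3 - 19/60-7/60-13/60 + 1/12
= 13/20

13/20


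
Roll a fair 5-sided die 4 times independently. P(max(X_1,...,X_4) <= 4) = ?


P(max <= 4) = P(all X_i <= 4) = (P(X_1 <= 4))^4
= (4/5)^4 = 256/625

256/625


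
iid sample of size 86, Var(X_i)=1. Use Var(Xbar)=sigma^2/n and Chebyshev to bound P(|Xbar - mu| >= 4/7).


Var(Xbar) = Var(X)/n = 1/86
Chebyshev: P(|Xbar-mu| >= 4/7) <= Var(Xbar)/(4/7)^2 = (1/86)/(16/49) = 49/1376

49/1376


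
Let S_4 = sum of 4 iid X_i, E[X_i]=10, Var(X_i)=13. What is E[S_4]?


E[S_n] = n*E[X_1] = 4*10 = 40

40


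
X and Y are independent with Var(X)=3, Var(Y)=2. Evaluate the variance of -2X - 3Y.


Independence => Cov(X,Y)=0
Var(-2X - 3Y) = (-2)^2*Var(X) + (-3)^2*Var(Y)
= 4*3 + 9*2 = 30

30


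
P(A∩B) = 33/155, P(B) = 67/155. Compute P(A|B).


P(A|B) = P(A∩B)/P(B) = (33/155)/(67/155) = 33/67

33/67


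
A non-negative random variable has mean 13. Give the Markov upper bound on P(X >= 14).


Markov: P(X >= a) <= E[X]/a
P(X >= 14) <= 13/14

13/14


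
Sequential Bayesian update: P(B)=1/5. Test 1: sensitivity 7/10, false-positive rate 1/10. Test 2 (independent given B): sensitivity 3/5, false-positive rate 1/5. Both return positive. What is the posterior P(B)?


After test 1: P(+) = 7/10*1/5 + 1/10*4/5 = 11/50
P(B|+) = (7/50)/(11/50) = 7/11
After test 2 (use post1 as new prior): P(+) = 3/5*7/11 + 1/5*4/11 = 5/11
P(B|+,+) = (21/55)/(5/11) = 21/25

21/25


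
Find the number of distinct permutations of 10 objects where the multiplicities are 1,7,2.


10! = 3628800
Denominator: 1!=1 * 7!=5040 * 2!=2
Coefficient = 3628800 / 10080 = 360

360


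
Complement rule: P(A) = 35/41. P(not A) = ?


P(A') = 1 - P(A) = 1 - 35/41 = 6/41

6/41


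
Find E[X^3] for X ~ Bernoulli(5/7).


For Bernoulli: X in {0,1}
E[X^3] = 0^3*(1-5/7) + 1^3*5/7 = 5/7

5/7


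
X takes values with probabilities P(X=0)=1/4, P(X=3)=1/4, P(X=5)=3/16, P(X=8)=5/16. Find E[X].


E[X] = sum(x * P(x))
= 0*1/4 + 3*1/4 + 5*3/16 + 8*5/16
= 67/16

67/16


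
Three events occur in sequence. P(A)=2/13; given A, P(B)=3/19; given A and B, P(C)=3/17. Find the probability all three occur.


P(A∩B∩C) = P(A) * P(B|A) * P(C|A∩B)
= 2/13 * 3/19 * 3/17
= 6/247 * 3/17 = 18/4199

18/4199


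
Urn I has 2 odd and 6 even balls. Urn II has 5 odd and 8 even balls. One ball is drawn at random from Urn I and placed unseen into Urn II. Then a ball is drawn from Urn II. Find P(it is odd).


P(transfer odd) = 2/8 = 1/4; P(transfer even) = 3/4
If odd transferred: Urn II has 6 odd of 14, so P(odd|odd moved) = 3/7
If even transferred: Urn II has 5 odd of 14, so P(odd|even moved) = 5/14
By total probability: P(odd) = 1/4*3/7 + 3/4*5/14 = 3/8

3/8


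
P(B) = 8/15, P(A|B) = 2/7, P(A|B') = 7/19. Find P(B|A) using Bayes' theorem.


P(A) = P(A|B)P(B) + P(A|B')P(B') = 2/7*8/15 + 7/19*7/15 = 647/1995
P(B|A) = P(A|B)P(B)/P(A) = (16/105)/(647/1995) = 304/647

304/647


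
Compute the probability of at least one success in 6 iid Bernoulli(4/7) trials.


P(at least one) = 1 - P(none)
P(none) = (1 - 4/7)^6 = (3/7)^6 = 729/117649
P(at least one) = 1 - 729/117649 = 116920/117649

116920/117649


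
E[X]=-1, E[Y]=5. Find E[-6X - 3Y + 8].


E[-6X - 3Y + 8] = -6*E[X] - 3*E[Y] + 8
= (-6)*(-1) + (-3)*(5) + (8)
= 6 - 15 + 8 = -1

-1


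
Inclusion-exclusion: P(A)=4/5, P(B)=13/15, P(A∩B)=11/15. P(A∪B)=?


P(A∪B) = P(A) + P(B) - P(A∩B)
= 4/5 + 13/15 - 11/15 = 14/15

14/15


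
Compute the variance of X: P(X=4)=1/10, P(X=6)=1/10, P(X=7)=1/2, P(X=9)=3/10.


E[X] = 36/5, E[X^2] = 54
Var(X) = E[X^2] - (E[X])^2 = 54 - (36/5)^2 = 54/25

54/25


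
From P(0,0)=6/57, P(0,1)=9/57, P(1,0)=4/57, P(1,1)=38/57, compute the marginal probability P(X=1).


P(X=1) = P(1,0)+P(1,1) = 4/57 + 38/57 = 42/57 = 14/19

14/19


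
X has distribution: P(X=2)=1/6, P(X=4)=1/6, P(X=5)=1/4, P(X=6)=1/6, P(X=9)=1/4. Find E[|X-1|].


E[|X-1|] = sum(g(x)*P(x))
= 1*1/6 + 3*1/6 + 4*1/4 + 5*1/6 + 8*1/4
= 9/2

9/2


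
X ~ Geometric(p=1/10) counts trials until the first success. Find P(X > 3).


P(X > 3) = P(first 3 trials all fail) = (1-p)^3 = (9/10)^3 = 729/1000

729/1000


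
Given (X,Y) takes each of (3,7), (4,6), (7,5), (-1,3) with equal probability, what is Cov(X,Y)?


E[X]=13/4, E[Y]=21/4, E[XY]=77/4
Cov(X,Y) = E[XY] - E[X]E[Y] = 77/4 - 13/4*21/4 = 35/16

35/16


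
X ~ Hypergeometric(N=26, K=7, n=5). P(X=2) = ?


P(X=2) = C(7,2)*C(19,3) / C(26,5)
= 21*969 / 65780
= 20349/65780

20349/65780


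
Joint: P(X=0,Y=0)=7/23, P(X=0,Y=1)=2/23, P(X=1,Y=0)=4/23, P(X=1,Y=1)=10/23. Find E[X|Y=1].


P(Y=1) = 12/23
E[X|Y=1] = (0*2 + 1*10)/12 = 10/12 = 5/6

5/6


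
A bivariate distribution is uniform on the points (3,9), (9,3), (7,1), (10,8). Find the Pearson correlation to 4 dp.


Cov(X,Y) = -2.8125, Var(X) = 7.1875, Var(Y) = 11.1875
rho = Cov/(sqrt(VarX)*sqrt(VarY)) = -0.3136

-0.3136


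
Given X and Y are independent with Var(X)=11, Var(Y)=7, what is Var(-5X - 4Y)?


Independence => Cov(X,Y)=0
Var(-5X - 4Y) = (-5)^2*Var(X) + (-4)^2*Var(Y)
= 25*11 + 16*7 = 387

387


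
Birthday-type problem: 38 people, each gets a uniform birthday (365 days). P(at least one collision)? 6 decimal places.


P(all different) = prod((365-i)/365 for i=0..37) = 0.135932
P(at least one match) = 1 - 0.135932 = 0.864068

0.864068


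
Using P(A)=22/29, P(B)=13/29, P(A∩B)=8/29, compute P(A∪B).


P(A∪B) = P(A) + P(B) - P(A∩B)
= 22/29 + 13/29 - 8/29 = 27/29

27/29


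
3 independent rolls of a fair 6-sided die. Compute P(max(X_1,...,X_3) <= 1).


P(max <= 1) = P(all X_i <= 1) = (P(X_1 <= 1))^3
= (1/6)^3 = 1/216

1/216


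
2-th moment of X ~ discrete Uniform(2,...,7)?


E[X^2] = (1/6) * sum(x^2 for x=2..7)
= 139/6

139/6


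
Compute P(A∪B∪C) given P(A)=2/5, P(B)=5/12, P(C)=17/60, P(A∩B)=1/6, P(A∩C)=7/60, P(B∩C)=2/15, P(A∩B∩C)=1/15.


P(A∪B∪C) = P(A)+P(B)+P(C) - P(AB)-P(AC)-P(BC) + P(ABC)
= 2/5+5/12+17/60 - 1/6-7/60-2/15 + 1/15
= 3/4

3/4


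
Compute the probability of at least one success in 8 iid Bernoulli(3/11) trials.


P(at least one) = 1 - P(none)
P(none) = (1 - 3/11)^8 = (8/11)^8 = 16777216/214358881
P(at least one) = 1 - 16777216/214358881 = 197581665/214358881

197581665/214358881


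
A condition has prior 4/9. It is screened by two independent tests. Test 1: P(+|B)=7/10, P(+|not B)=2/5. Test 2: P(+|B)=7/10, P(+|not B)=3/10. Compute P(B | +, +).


After test 1: P(+) = 7/10*4/9 + 2/5*5/9 = 8/15
P(B|+) = (14/45)/(8/15) = 7/12
After test 2 (use post1 as new prior): P(+) = 7/10*7/12 + 3/10*5/12 = 8/15
P(B|+,+) = (49/120)/(8/15) = 49/64

49/64


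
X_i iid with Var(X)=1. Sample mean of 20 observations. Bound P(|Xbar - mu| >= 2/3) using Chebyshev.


Var(Xbar) = Var(X)/n = 1/20
Chebyshev: P(|Xbar-mu| >= 2/3) <= Var(Xbar)/(2/3)^2 = (1/20)/(4/9) = 9/80

9/80


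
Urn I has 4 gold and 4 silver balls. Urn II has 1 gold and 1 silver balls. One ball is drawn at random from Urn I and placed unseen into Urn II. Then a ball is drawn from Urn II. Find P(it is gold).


P(transfer gold) = 4/8 = 1/2; P(transfer silver) = 1/2
If gold transferred: Urn II has 2 gold of 3, so P(gold|gold moved) = 2/3
If silver transferred: Urn II has 1 gold of 3, so P(gold|silver moved) = 1/3
By total probability: P(gold) = 1/2*2/3 + 1/2*1/3 = 1/2

1/2


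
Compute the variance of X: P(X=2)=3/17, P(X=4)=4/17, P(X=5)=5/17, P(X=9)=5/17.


E[X] = 92/17, E[X^2] = 606/17
Var(X) = E[X^2] - (E[X])^2 = 606/17 - (92/17)^2 = 1838/289

1838/289


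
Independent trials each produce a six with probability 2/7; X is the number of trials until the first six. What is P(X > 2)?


P(X > 2) = P(first 2 trials all fail) = (1-p)^2 = (5/7)^2 = 25/49

25/49


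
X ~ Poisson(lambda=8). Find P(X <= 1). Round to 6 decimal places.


P(X<=1) = e^(-8)*8^0/0! + e^(-8)*8^1/1!
≈ 0.0003354626 + 0.0026837010
= 0.0030191636
≈ 0.003019

0.003019


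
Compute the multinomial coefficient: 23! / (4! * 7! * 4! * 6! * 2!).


23! = 25852016738884976640000
Denominator: 4!=24 * 7!=5040 * 4!=24 * 6!=720 * 2!=2
Coefficient = 25852016738884976640000 / 4180377600 = 6184134356400

6184134356400


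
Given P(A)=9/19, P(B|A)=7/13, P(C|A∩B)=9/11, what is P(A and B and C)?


P(A∩B∩C) = P(A) * P(B|A) * P(C|A∩B)
= 9/19 * 7/13 * 9/11
= 63/247 * 9/11 = 567/2717

567/2717


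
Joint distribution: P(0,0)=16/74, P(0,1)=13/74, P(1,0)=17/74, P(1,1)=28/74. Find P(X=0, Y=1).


Read from table: P(X=0, Y=1) = 13/74

13/74


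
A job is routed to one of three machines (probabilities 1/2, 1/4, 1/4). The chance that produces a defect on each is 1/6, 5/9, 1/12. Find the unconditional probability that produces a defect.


P(A) = P(A|B1)P(B1) + P(A|B2)P(B2) + P(A|B3)P(B3)
= 1/6*1/2 + 5/9*1/4 + 1/12*1/4
= 1/12 + 5/36 + 1/48 = 35/144

35/144


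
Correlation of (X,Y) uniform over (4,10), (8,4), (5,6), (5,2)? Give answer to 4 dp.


Cov(X,Y) = -2.2500, Var(X) = 2.2500, Var(Y) = 8.7500
rho = Cov/(sqrt(VarX)*sqrt(VarY)) = -0.5071

-0.5071


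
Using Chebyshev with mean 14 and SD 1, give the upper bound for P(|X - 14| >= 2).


k = 2/1 = 2
Chebyshev: P(|X-mu| >= k*sigma) <= 1/k^2 = 1/2^2 = 1/4

1/4


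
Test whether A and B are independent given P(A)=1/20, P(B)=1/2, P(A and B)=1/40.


P(A)*P(B) = 1/20*1/2 = 1/40
P(A∩B) = 1/40, which equals P(A)P(B), so independent

Yes, A and B are independent


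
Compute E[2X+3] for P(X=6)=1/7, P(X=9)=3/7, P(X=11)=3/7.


E[2X+3] = sum(g(x)*P(x))
= 15*1/7 + 21*3/7 + 25*3/7
= 153/7

153/7


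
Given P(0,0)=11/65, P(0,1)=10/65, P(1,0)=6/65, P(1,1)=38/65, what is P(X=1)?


P(X=1) = P(1,0)+P(1,1) = 6/65 + 38/65 = 44/65

44/65


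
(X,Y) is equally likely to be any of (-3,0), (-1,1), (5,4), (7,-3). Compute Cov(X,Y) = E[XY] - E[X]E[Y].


E[X]=2, E[Y]=1/2, E[XY]=-1/2
Cov(X,Y) = E[XY] - E[X]E[Y] = -1/2 - 2*1/2 = -3/2

-3/2


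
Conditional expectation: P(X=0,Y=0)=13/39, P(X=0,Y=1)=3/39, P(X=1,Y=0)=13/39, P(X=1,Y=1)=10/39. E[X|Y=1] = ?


P(Y=1) = 13/39
E[X|Y=1] = (0*3 + 1*10)/13 = 10/13

10/13


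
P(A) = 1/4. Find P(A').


P(A') = 1 - P(A) = 1 - 1/4 = 3/4

3/4


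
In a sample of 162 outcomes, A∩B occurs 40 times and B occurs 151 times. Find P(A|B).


P(A|B) = P(A∩B)/P(B) = (40/162)/(151/162) = 40/151

40/151


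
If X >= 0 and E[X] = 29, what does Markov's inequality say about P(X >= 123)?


Markov: P(X >= a) <= E[X]/a
P(X >= 123) <= 29/123

29/123


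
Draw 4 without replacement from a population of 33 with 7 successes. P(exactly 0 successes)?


P(X=0) = C(7,0)*C(26,4) / C(33,4)
= 1*14950 / 40920
= 14950/40920 = 1495/4092

1495/4092


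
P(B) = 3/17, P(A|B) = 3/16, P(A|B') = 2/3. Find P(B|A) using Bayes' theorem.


P(A) = P(A|B)P(B) + P(A|B')P(B') = 3/16*3/17 + 2/3*14/17 = 475/816
P(B|A) = P(A|B)P(B)/P(A) = (9/272)/(475/816) = 27/475

27/475


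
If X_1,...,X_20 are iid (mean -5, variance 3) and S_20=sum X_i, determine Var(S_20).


By independence, Var(S_n) = n*Var(X_1) = 20*3 = 60

60


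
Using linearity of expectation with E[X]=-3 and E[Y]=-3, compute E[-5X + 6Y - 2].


E[-5X + 6Y - 2] = -5*E[X] + 6*E[Y] - 2
= (-5)*(-3) + (6)*(-3) + (-2)
= 15 - 18 - 2 = -5

-5


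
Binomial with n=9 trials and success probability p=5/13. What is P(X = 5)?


P(X=5) = C(9,5) * p^5 * (1-p)^4
= 126 * 3125/371293 * 4096/28561
= 1612800000/10604499373

1612800000/10604499373


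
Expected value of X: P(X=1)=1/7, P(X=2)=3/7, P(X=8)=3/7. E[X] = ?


E[X] = sum(x * P(x))
= 1*1/7 + 2*3/7 + 8*3/7
= 31/7

31/7


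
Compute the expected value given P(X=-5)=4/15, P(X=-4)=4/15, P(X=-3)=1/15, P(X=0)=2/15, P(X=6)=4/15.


E[X] = sum(x * P(x))
= -5*4/15 - 4*4/15 - 3*1/15 + 0*2/15 + 6*4/15
= -1

-1


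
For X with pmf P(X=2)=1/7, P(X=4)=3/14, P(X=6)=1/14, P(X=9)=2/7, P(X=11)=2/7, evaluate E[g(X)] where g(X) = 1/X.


E[1/X] = sum(g(x)*P(x))
= 1/2*1/7 + 1/4*3/14 + 1/6*1/14 + 1/9*2/7 + 1/11*2/7
= 1079/5544

1079/5544


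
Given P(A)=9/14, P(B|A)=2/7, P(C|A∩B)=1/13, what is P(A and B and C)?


P(A∩B∩C) = P(A) * P(B|A) * P(C|A∩B)
= 9/14 * 2/7 * 1/13
= 9/49 * 1/13 = 9/637

9/637


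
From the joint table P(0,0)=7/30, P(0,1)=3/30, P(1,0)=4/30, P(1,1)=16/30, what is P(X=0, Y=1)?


Read from table: P(X=0, Y=1) = 3/30 = 1/10

1/10


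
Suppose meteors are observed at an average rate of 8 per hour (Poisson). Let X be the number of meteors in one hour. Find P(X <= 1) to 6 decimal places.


P(X<=1) = e^(-8)*8^0/0! + e^(-8)*8^1/1!
≈ 0.0003354626 + 0.0026837010
= 0.0030191636
≈ 0.003019

0.003019


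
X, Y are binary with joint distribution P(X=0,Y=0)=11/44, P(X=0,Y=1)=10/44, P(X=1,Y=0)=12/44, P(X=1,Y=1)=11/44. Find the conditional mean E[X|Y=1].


P(Y=1) = 21/44
E[X|Y=1] = (0*10 + 1*11)/21 = 11/21

11/21


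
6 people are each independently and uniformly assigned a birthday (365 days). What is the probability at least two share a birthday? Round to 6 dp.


P(all different) = prod((365-i)/365 for i=0..5) = 0.959538
P(at least one match) = 1 - 0.959538 = 0.040462

0.040462


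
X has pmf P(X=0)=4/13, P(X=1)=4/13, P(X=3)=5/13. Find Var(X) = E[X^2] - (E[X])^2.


E[X] = 19/13, E[X^2] = 49/13
Var(X) = E[X^2] - (E[X])^2 = 49/13 - (19/13)^2 = 276/169

276/169


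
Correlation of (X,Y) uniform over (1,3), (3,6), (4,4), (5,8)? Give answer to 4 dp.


Cov(X,Y) = 2.1875, Var(X) = 2.1875, Var(Y) = 3.6875
rho = Cov/(sqrt(VarX)*sqrt(VarY)) = 0.7702

0.7702


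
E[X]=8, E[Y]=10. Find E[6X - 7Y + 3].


E[6X - 7Y + 3] = 6*E[X] - 7*E[Y] + 3
= (6)*(8) + (-7)*(10) + (3)
= 48 - 70 + 3 = -19

-19


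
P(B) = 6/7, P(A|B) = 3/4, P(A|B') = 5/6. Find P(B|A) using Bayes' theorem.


P(A) = P(A|B)P(B) + P(A|B')P(B') = 3/4*6/7 + 5/6*1/7 = 16/21
P(B|A) = P(A|B)P(B)/P(A) = (9/14)/(16/21) = 27/32

27/32


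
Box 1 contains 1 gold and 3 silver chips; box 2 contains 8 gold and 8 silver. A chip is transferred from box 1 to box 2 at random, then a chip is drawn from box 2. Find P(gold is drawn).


P(transfer gold) = 1/4; P(transfer silver) = 3/4
If gold transferred: Urn II has 9 gold of 17, so P(gold|gold moved) = 9/17
If silver transferred: Urn II has 8 gold of 17, so P(gold|silver moved) = 8/17
By total probability: P(gold) = 1/4*9/17 + 3/4*8/17 = 33/68

33/68


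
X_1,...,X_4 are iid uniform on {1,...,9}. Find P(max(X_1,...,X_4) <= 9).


P(max <= 9) = P(all X_i <= 9) = (P(X_1 <= 9))^4
= (9/9)^4 = 1^4 = 1

1


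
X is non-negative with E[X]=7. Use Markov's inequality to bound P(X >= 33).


Markov: P(X >= a) <= E[X]/a
P(X >= 33) <= 7/33

7/33


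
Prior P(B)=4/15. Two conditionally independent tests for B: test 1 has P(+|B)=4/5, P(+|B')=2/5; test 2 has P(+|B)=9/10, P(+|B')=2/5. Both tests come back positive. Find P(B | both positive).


After test 1: P(+) = 4/5*4/15 + 2/5*11/15 = 38/75
P(B|+) = (16/75)/(38/75) = 8/19
After test 2 (use post1 as new prior): P(+) = 9/10*8/19 + 2/5*11/19 = 58/95
P(B|+,+) = (36/95)/(58/95) = 18/29

18/29


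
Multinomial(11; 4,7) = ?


11! = 39916800
Denominator: 4!=24 * 7!=5040
Coefficient = 39916800 / 120960 = 330

330


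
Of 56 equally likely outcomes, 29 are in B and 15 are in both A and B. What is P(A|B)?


P(A|B) = P(A∩B)/P(B) = (15/56)/(29/56) = 15/29

15/29


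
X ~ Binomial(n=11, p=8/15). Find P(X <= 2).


P(X<=2) = P(X=0) + P(X=1) + P(X=2)
= 1977326743/8649755859375 + 24857821912/8649755859375 + 28408939328/1729951171875
= 1250961817/64072265625

1250961817/64072265625


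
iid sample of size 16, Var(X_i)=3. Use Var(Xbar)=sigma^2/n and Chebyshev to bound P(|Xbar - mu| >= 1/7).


Var(Xbar) = Var(X)/n = 3/16
Chebyshev: P(|Xbar-mu| >= 1/7) <= Var(Xbar)/(1/7)^2 = (3/16)/(1/49) = 147/16
Bound exceeds 1, so trivial bound: 1

1


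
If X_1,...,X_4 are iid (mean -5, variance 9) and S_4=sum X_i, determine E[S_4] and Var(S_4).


E[S_n] = n*mu = 4*-5 = -20
Var(S_n) = n*sigma^2 = 4*9 = 36

E[S_4]=-20, Var(S_4)=36


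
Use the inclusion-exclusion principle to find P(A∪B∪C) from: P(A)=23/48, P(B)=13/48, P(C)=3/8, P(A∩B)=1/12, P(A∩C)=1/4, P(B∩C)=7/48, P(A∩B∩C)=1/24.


P(A∪B∪C) = P(A)+P(B)+P(C) - P(AB)-P(AC)-P(BC) + P(ABC)
= 23/48+13/48+3/8 - 1/12-1/4-7/48 + 1/24
= 11/16

11/16


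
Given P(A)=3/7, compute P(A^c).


P(A') = 1 - P(A) = 1 - 3/7 = 4/7

4/7


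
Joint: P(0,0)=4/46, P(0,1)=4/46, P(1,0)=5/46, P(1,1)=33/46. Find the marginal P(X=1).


P(X=1) = P(1,0)+P(1,1) = 5/46 + 33/46 = 38/46 = 19/23

19/23


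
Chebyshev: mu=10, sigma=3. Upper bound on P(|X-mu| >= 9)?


k = 9/3 = 3
Chebyshev: P(|X-mu| >= k*sigma) <= 1/k^2 = 1/3^2 = 1/9

1/9


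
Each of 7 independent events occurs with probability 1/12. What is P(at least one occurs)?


P(at least one) = 1 - P(none)
P(none) = (1 - 1/12)^7 = (11/12)^7 = 19487171/35831808
P(at least one) = 1 - 19487171/35831808 = 16344637/35831808

16344637/35831808


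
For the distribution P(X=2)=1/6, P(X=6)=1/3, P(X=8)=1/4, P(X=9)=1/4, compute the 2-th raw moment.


E[X^2] = sum(x^2 * P(x))
= 4*1/6 + 36*1/3 + 64*1/4 + 81*1/4
= 587/12

587/12


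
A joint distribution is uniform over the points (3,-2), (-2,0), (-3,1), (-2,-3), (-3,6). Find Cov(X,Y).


E[X]=-7/5, E[Y]=2/5, E[XY]=-21/5
Cov(X,Y) = E[XY] - E[X]E[Y] = -21/5 + 7/5*2/5 = -91/25

-91/25


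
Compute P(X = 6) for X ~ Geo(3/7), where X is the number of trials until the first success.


P(X=6) = (1-p)^5 * p = (4/7)^5 * 3/7
= 1024/16807 * 3/7 = 3072/117649

3072/117649


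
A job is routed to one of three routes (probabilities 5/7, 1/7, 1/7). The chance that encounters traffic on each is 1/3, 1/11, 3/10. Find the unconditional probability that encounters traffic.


P(A) = P(A|B1)P(B1) + P(A|B2)P(B2) + P(A|B3)P(B3)
= 1/3*5/7 + 1/11*1/7 + 3/10*1/7
= 5/21 + 1/77 + 3/70 = 97/330

97/330


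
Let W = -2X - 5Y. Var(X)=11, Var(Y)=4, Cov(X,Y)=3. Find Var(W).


Var(-2X - 5Y) = (-2)^2*Var(X) + (-5)^2*Var(Y) + 2*(-2)*(-5)*Cov(X,Y)
= 4*11 + 25*4 + 20*3
= 44 + 100 + 60 = 204

204


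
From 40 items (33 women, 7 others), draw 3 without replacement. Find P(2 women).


P(X=2) = C(33,2)*C(7,1) / C(40,3)
= 528*7 / 9880
= 3696/9880 = 462/1235

462/1235


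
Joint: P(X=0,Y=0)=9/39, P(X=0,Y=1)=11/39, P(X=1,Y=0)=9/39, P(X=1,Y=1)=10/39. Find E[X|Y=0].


P(Y=0) = 18/39
E[X|Y=0] = (0*9 + 1*9)/18 = 9/18 = 1/2

1/2


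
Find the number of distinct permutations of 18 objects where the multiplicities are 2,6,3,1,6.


18! = 6402373705728000
Denominator: 2!=2 * 6!=720 * 3!=6 * 1!=1 * 6!=720
Coefficient = 6402373705728000 / 6220800 = 1029188160

1029188160


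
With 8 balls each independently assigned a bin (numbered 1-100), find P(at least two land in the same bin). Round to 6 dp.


P(all different) = prod((100-i)/100 for i=0..7) = 0.750306
P(at least one match) = 1 - 0.750306 = 0.249694

0.249694


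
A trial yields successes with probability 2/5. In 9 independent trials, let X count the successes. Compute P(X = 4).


P(X=4) = C(9,4) * p^4 * (1-p)^5
= 126 * 16/625 * 243/3125
= 489888/1953125

489888/1953125


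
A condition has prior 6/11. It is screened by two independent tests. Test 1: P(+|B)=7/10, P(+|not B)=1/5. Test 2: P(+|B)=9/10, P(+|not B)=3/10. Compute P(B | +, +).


After test 1: P(+) = 7/10*6/11 + 1/5*5/11 = 26/55
P(B|+) = (21/55)/(26/55) = 21/26
After test 2 (use post1 as new prior): P(+) = 9/10*21/26 + 3/10*5/26 = 51/65
P(B|+,+) = (189/260)/(51/65) = 63/68

63/68


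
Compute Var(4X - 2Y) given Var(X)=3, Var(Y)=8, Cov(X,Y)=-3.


Var(4X - 2Y) = 4^2*Var(X) + (-2)^2*Var(Y) + 2*4*(-2)*Cov(X,Y)
= 16*3 + 4*8 - 16*(-3)
= 48 + 32 + 48 = 128

128


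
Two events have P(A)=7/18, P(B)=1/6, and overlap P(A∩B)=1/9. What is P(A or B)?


P(A∪B) = P(A) + P(B) - P(A∩B)
= 7/18 + 1/6 - 1/9 = 4/9

4/9


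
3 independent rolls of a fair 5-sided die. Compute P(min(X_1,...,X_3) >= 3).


P(min >= 3) = P(all X_i >= 3) = (P(X_1 >= 3))^3
= (3/5)^3 = 27/125

27/125


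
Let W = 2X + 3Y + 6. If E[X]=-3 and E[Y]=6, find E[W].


E[2X + 3Y + 6] = 2*E[X] + 3*E[Y] + 6
= (2)*(-3) + (3)*(6) + (6)
= -6 + 18 + 6 = 18

18


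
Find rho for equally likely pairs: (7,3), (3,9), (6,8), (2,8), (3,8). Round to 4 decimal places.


Cov(X,Y) = -3.0400, Var(X) = 3.7600, Var(Y) = 4.5600
rho = Cov/(sqrt(VarX)*sqrt(VarY)) = -0.7342

-0.7342


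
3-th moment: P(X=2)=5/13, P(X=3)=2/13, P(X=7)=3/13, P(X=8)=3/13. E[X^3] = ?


E[X^3] = sum(x^3 * P(x))
= 8*5/13 + 27*2/13 + 343*3/13 + 512*3/13
= 2659/13

2659/13


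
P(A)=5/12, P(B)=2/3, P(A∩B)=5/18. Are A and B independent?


P(A)*P(B) = 5/12*2/3 = 5/18
P(A∩B) = 5/18, which equals P(A)P(B), so independent

Yes, A and B are independent


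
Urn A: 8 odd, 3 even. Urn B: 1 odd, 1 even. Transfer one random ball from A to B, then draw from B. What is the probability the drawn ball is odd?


P(transfer odd) = 8/11; P(transfer even) = 3/11
If odd transferred: Urn II has 2 odd of 3, so P(odd|odd moved) = 2/3
If even transferred: Urn II has 1 odd of 3, so P(odd|even moved) = 1/3
By total probability: P(odd) = 8/11*2/3 + 3/11*1/3 = 19/33

19/33


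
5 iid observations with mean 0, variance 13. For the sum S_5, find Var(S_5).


By independence, Var(S_n) = n*Var(X_1) = 5*13 = 65

65


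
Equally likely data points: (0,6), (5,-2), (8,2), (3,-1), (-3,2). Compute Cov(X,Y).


E[X]=13/5, E[Y]=7/5, E[XY]=-3/5
Cov(X,Y) = E[XY] - E[X]E[Y] = -3/5 - 13/5*7/5 = -106/25

-106/25


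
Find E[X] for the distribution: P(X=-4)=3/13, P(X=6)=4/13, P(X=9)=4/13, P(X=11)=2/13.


E[X] = sum(x * P(x))
= -4*3/13 + 6*4/13 + 9*4/13 + 11*2/13
= 70/13

70/13


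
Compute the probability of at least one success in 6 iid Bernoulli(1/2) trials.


P(at least one) = 1 - P(none)
P(none) = (1 - 1/2)^6 = (1/2)^6 = 1/64
P(at least one) = 1 - 1/64 = 63/64

63/64


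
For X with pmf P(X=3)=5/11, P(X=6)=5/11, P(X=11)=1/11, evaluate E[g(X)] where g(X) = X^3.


E[X^3] = sum(g(x)*P(x))
= 27*5/11 + 216*5/11 + 1331*1/11
= 2546/11

2546/11


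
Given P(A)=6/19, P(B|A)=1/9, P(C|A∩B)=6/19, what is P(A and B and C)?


P(A∩B∩C) = P(A) * P(B|A) * P(C|A∩B)
= 6/19 * 1/9 * 6/19
= 2/57 * 6/19 = 4/361

4/361


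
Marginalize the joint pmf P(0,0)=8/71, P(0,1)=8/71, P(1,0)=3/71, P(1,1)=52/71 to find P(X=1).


P(X=1) = P(1,0)+P(1,1) = 3/71 + 52/71 = 55/71

55/71


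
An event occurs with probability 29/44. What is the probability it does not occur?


P(A') = 1 - P(A) = 1 - 29/44 = 15/44

15/44


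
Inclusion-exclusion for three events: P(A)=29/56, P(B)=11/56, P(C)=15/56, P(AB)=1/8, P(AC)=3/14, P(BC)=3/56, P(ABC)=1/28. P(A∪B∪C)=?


P(A∪B∪C) = P(A)+P(B)+P(C) - P(AB)-P(AC)-P(BC) + P(ABC)
= 29/56+11/56+15/56 - 1/8-3/14-3/56 + 1/28
= 5/8

5/8


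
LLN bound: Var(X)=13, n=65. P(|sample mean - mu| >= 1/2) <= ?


Var(Xbar) = Var(X)/n = 13/65
Chebyshev: P(|Xbar-mu| >= 1/2) <= Var(Xbar)/(1/2)^2 = (1/5)/(1/4) = 4/5

4/5


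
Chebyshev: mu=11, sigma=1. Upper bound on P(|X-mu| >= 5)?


k = 5/1 = 5
Chebyshev: P(|X-mu| >= k*sigma) <= 1/k^2 = 1/5^2 = 1/25

1/25


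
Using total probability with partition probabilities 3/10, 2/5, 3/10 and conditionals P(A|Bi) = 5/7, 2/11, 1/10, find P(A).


P(A) = P(A|B1)P(B1) + P(A|B2)P(B2) + P(A|B3)P(B3)
= 5/7*3/10 + 2/11*2/5 + 1/10*3/10
= 3/14 + 4/55 + 3/100 = 2441/7700

2441/7700


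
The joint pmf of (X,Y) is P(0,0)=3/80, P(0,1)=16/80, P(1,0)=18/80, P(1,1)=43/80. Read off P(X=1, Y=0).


Read from table: P(X=1, Y=0) = 18/80 = 9/40

9/40


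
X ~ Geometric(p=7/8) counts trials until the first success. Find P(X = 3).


P(X=3) = (1-p)^2 * p = (1/8)^2 * 7/8
= 1/64 * 7/8 = 7/512

7/512


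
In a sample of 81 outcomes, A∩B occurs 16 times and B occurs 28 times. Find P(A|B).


P(A|B) = P(A∩B)/P(B) = (16/81)/(28/81) = 16/28 = 4/7

4/7


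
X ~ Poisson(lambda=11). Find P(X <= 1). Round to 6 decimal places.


P(X<=1) = e^(-11)*11^0/0! + e^(-11)*11^1/1!
≈ 0.0000167017 + 0.0001837187
= 0.0002004204
≈ 0.000200

0.000200


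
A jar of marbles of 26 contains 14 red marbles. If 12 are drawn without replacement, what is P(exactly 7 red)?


P(X=7) = C(14,7)*C(12,5) / C(26,12)
= 3432*792 / 9657700
= 2718144/9657700 = 52272/185725

52272/185725


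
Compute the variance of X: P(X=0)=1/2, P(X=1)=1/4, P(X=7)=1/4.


E[X] = 2, E[X^2] = 25/2
Var(X) = E[X^2] - (E[X])^2 = 25/2 - (2)^2 = 17/2

17/2


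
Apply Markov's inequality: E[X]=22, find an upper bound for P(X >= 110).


Markov: P(X >= a) <= E[X]/a
P(X >= 110) <= 22/110 = 1/5

1/5


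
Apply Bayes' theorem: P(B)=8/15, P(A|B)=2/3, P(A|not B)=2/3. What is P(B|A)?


P(A) = P(A|B)P(B) + P(A|B')P(B') = 2/3*8/15 + 2/3*7/15 = 2/3
P(B|A) = P(A|B)P(B)/P(A) = (16/45)/(2/3) = 8/15

8/15


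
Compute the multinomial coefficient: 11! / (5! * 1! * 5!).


11! = 39916800
Denominator: 5!=120 * 1!=1 * 5!=120
Coefficient = 39916800 / 14400 = 2772

2772


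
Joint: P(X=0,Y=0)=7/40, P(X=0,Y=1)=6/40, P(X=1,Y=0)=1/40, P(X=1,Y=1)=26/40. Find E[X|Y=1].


P(Y=1) = 32/40
E[X|Y=1] = (0*6 + 1*26)/32 = 26/32 = 13/16

13/16


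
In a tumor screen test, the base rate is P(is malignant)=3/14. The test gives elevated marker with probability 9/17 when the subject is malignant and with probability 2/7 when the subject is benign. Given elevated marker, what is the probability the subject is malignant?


P(A) = P(A|B)P(B) + P(A|B')P(B') = 9/17*3/14 + 2/7*11/14 = 563/1666
P(B|A) = P(A|B)P(B)/P(A) = (27/238)/(563/1666) = 189/563

189/563


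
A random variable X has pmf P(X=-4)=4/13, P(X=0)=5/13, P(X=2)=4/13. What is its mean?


E[X] = sum(x * P(x))
= -4*4/13 + 0*5/13 + 2*4/13
= -8/13

-8/13


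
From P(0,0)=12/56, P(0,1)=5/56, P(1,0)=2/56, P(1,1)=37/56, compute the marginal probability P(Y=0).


P(Y=0) = P(0,0)+P(1,0) = 12/56 + 2/56 = 14/56 = 1/4

1/4


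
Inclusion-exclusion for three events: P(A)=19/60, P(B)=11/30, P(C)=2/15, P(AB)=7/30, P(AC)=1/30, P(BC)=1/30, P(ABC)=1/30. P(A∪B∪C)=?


P(A∪B∪C) = P(A)+P(B)+P(C) - P(AB)-P(AC)-P(BC) + P(ABC)
= 19/60+11/30+2/15 - 7/30-1/30-1/30 + 1/30
= 11/20

11/20


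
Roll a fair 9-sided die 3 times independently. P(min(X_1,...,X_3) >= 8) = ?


P(min >= 8) = P(all X_i >= 8) = (P(X_1 >= 8))^3
= (2/9)^3 = 8/729

8/729


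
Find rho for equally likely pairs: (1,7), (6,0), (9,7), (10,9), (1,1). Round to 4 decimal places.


Cov(X,Y) = 6.2800, Var(X) = 14.6400, Var(Y) = 12.9600
rho = Cov/(sqrt(VarX)*sqrt(VarY)) = 0.4559

0.4559


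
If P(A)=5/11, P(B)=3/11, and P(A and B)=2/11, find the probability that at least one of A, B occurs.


P(A∪B) = P(A) + P(B) - P(A∩B)
= 5/11 + 3/11 - 2/11 = 6/11

6/11


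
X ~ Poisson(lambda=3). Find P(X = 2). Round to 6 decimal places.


P(X=2) = e^(-3) * 3^2 / 2!
≈ 0.04978706837 * 9 / 2
≈ 0.224042

0.224042


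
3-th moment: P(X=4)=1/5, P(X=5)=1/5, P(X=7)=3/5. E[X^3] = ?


E[X^3] = sum(x^3 * P(x))
= 64*1/5 + 125*1/5 + 343*3/5
= 1218/5

1218/5


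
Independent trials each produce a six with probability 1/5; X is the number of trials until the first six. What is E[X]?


For geometric (trials until first success), E[X] = 1/p = 1/(1/5) = 5

5


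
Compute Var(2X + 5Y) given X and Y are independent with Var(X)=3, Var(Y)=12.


Independence => Cov(X,Y)=0
Var(2X + 5Y) = 2^2*Var(X) + 5^2*Var(Y)
= 4*3 + 25*12 = 312

312


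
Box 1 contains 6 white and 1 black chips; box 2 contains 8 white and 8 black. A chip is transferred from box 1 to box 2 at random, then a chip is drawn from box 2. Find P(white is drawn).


P(transfer white) = 6/7; P(transfer black) = 1/7
If white transferred: Urn II has 9 white of 17, so P(white|white moved) = 9/17
If black transferred: Urn II has 8 white of 17, so P(white|black moved) = 8/17
By total probability: P(white) = 6/7*9/17 + 1/7*8/17 = 62/119

62/119


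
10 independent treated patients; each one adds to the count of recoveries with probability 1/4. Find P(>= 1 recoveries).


P(at least one) = 1 - P(none)
P(none) = (1 - 1/4)^10 = (3/4)^10 = 59049/1048576
P(at least one) = 1 - 59049/1048576 = 989527/1048576

989527/1048576


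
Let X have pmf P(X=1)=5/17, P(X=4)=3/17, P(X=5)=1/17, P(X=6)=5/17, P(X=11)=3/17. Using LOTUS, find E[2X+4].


E[2X+4] = sum(g(x)*P(x))
= 6*5/17 + 12*3/17 + 14*1/17 + 16*5/17 + 26*3/17
= 14

14


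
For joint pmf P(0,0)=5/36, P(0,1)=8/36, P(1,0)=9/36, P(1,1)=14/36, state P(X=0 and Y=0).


Read from table: P(X=0, Y=0) = 5/36

5/36


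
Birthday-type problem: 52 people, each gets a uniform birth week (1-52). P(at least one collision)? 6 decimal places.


P(all different) = prod((52-i)/52 for i=0..51) = 0.000000
P(at least one match) = 1 - 0.000000 = 1.000000

1.000000


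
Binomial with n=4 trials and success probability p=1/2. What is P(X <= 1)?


P(X<=1) = P(X=0) + P(X=1)
= 1/16 + 1/4
= 5/16

5/16


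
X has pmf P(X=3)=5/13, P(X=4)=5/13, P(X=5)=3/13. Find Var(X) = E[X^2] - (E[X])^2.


E[X] = 50/13, E[X^2] = 200/13
Var(X) = E[X^2] - (E[X])^2 = 200/13 - (50/13)^2 = 100/169

100/169


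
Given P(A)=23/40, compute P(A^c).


P(A') = 1 - P(A) = 1 - 23/40 = 17/40

17/40


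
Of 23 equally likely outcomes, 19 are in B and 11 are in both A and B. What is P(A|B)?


P(A|B) = P(A∩B)/P(B) = (11/23)/(19/23) = 11/19

11/19


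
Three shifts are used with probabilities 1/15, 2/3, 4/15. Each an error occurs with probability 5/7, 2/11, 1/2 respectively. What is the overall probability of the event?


P(A) = P(A|B1)P(B1) + P(A|B2)P(B2) + P(A|B3)P(B3)
= 5/7*1/15 + 2/11*2/3 + 1/2*4/15
= 1/21 + 4/33 + 2/15 = 349/1155

349/1155


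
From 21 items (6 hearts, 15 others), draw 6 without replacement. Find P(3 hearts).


P(X=3) = C(6,3)*C(15,3) / C(21,6)
= 20*455 / 54264
= 9100/54264 = 325/1938

325/1938


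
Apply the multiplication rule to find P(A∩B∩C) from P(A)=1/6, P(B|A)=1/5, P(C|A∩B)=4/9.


P(A∩B∩C) = P(A) * P(B|A) * P(C|A∩B)
= 1/6 * 1/5 * 4/9
= 1/30 * 4/9 = 2/135

2/135


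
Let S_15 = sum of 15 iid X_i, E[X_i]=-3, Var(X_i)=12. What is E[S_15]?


E[S_n] = n*E[X_1] = 15*-3 = -45

-45


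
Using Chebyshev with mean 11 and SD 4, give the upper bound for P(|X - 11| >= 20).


k = 20/4 = 5
Chebyshev: P(|X-mu| >= k*sigma) <= 1/k^2 = 1/5^2 = 1/25

1/25


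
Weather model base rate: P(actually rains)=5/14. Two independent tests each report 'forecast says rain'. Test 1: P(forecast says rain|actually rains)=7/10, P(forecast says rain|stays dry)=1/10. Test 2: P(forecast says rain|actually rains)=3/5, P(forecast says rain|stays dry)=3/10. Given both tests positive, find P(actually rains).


After test 1: P(+) = 7/10*5/14 + 1/10*9/14 = 11/35
P(B|+) = (1/4)/(11/35) = 35/44
After test 2 (use post1 as new prior): P(+) = 3/5*35/44 + 3/10*9/44 = 237/440
P(B|+,+) = (21/44)/(237/440) = 70/79

70/79


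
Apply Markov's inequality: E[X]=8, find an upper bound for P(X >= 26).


Markov: P(X >= a) <= E[X]/a
P(X >= 26) <= 8/26 = 4/13

4/13


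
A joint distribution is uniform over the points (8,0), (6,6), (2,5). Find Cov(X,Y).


E[X]=16/3, E[Y]=11/3, E[XY]=46/3
Cov(X,Y) = E[XY] - E[X]E[Y] = 46/3 - 16/3*11/3 = -38/9

-38/9


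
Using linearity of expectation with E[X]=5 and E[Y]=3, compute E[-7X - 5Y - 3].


E[-7X - 5Y - 3] = -7*E[X] - 5*E[Y] - 3
= (-7)*(5) + (-5)*(3) + (-3)
= -35 - 15 - 3 = -53

-53


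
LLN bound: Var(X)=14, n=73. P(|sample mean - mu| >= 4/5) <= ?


Var(Xbar) = Var(X)/n = 14/73
Chebyshev: P(|Xbar-mu| >= 4/5) <= Var(Xbar)/(4/5)^2 = (14/73)/(16/25) = 175/584

175/584


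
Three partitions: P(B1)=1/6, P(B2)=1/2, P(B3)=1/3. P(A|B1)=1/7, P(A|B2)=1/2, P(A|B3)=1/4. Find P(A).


P(A) = P(A|B1)P(B1) + P(A|B2)P(B2) + P(A|B3)P(B3)
= 1/7*1/6 + 1/2*1/2 + 1/4*1/3
= 1/42 + 1/4 + 1/12 = 5/14

5/14


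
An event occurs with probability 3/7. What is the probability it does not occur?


P(A') = 1 - P(A) = 1 - 3/7 = 4/7

4/7


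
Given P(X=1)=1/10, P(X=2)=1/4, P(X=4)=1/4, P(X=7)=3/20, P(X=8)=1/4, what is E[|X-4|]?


E[|X-4|] = sum(g(x)*P(x))
= 3*1/10 + 2*1/4 + 0*1/4 + 3*3/20 + 4*1/4
= 9/4

9/4


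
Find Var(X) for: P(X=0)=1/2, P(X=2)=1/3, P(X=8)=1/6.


E[X] = 2, E[X^2] = 12
Var(X) = E[X^2] - (E[X])^2 = 12 - (2)^2 = 8

8


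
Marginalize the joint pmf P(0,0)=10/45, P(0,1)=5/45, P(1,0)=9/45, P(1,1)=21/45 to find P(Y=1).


P(Y=1) = P(0,1)+P(1,1) = 5/45 + 21/45 = 26/45

26/45


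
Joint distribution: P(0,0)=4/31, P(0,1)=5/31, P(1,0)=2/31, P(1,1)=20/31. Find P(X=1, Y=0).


Read from table: P(X=1, Y=0) = 2/31

2/31


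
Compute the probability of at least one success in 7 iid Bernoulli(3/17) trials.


P(at least one) = 1 - P(none)
P(none) = (1 - 3/17)^7 = (14/17)^7 = 105413504/410338673
P(at least one) = 1 - 105413504/410338673 = 304925169/410338673

304925169/410338673


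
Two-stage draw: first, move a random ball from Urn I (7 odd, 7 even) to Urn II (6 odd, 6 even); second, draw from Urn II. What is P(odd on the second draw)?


P(transfer odd) = 7/14 = 1/2; P(transfer even) = 1/2
If odd transferred: Urn II has 7 odd of 13, so P(odd|odd moved) = 7/13
If even transferred: Urn II has 6 odd of 13, so P(odd|even moved) = 6/13
By total probability: P(odd) = 1/2*7/13 + 1/2*6/13 = 1/2

1/2


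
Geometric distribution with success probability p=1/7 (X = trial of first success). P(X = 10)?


P(X=10) = (1-p)^9 * p = (6/7)^9 * 1/7
= 10077696/40353607 * 1/7 = 10077696/282475249

10077696/282475249


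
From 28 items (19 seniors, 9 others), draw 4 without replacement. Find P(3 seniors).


P(X=3) = C(19,3)*C(9,1) / C(28,4)
= 969*9 / 20475
= 8721/20475 = 969/2275

969/2275


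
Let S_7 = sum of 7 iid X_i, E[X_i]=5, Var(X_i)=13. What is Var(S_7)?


By independence, Var(S_n) = n*Var(X_1) = 7*13 = 91

91


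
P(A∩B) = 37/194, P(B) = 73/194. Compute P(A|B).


P(A|B) = P(A∩B)/P(B) = (37/194)/(73/194) = 37/73

37/73


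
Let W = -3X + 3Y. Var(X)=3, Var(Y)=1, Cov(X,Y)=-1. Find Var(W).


Var(-3X + 3Y) = (-3)^2*Var(X) + 3^2*Var(Y) + 2*(-3)*3*Cov(X,Y)
= 9*3 + 9*1 - 18*(-1)
= 27 + 9 + 18 = 54

54


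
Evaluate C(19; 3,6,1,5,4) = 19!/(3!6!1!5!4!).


19! = 121645100408832000
Denominator: 3!=6 * 6!=720 * 1!=1 * 5!=120 * 4!=24
Coefficient = 121645100408832000 / 12441600 = 9777287520

9777287520


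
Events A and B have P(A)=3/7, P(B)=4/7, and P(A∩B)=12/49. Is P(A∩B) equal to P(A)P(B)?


P(A)*P(B) = 3/7*4/7 = 12/49
P(A∩B) = 12/49, which equals P(A)P(B), so independent

Yes, A and B are independent


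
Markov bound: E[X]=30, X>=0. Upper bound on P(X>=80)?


Markov: P(X >= a) <= E[X]/a
P(X >= 80) <= 30/80 = 3/8

3/8


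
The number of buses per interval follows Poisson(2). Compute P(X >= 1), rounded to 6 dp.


P(X>=1) = 1 - P(X<=0) = 1 - (e^(-2)*2^0/0!)
≈ 1 - 0.1353352832 = 0.8646647168
≈ 0.864665

0.864665


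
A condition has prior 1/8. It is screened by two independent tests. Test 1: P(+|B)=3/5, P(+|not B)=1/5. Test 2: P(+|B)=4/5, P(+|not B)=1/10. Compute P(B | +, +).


After test 1: P(+) = 3/5*1/8 + 1/5*7/8 = 1/4
P(B|+) = (3/40)/(1/4) = 3/10
After test 2 (use post1 as new prior): P(+) = 4/5*3/10 + 1/10*7/10 = 31/100
P(B|+,+) = (6/25)/(31/100) = 24/31

24/31


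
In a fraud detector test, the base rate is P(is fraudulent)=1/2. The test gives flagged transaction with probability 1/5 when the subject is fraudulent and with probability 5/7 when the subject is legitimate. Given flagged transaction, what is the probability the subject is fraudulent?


P(A) = P(A|B)P(B) + P(A|B')P(B') = 1/5*1/2 + 5/7*1/2 = 16/35
P(B|A) = P(A|B)P(B)/P(A) = (1/10)/(16/35) = 7/32

7/32


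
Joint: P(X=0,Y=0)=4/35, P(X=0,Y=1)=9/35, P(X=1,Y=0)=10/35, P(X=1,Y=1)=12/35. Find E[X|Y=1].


P(Y=1) = 21/35
E[X|Y=1] = (0*9 + 1*12)/21 = 12/21 = 4/7

4/7


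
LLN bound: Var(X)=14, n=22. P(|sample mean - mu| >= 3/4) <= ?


Var(Xbar) = Var(X)/n = 14/22
Chebyshev: P(|Xbar-mu| >= 3/4) <= Var(Xbar)/(3/4)^2 = (7/11)/(9/16) = 112/99
Bound exceeds 1, so trivial bound: 1

1


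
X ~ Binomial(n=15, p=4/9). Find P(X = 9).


P(X=9) = C(15,9) * p^9 * (1-p)^6
= 5005 * 262144/387420489 * 15625/531441
= 20500480000000/205891132094649

20500480000000/205891132094649


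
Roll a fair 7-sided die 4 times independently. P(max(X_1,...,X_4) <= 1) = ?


P(max <= 1) = P(all X_i <= 1) = (P(X_1 <= 1))^4
= (1/7)^4 = 1/2401

1/2401


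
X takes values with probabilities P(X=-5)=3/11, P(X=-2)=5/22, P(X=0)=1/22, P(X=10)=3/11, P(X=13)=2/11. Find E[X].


E[X] = sum(x * P(x))
= -5*3/11 - 2*5/22 + 0*1/22 + 10*3/11 + 13*2/11
= 36/11

36/11


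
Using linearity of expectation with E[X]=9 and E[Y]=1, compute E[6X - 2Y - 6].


E[6X - 2Y - 6] = 6*E[X] - 2*E[Y] - 6
= (6)*(9) + (-2)*(1) + (-6)
= 54 - 2 - 6 = 46

46


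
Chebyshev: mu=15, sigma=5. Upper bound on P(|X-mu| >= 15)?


k = 15/5 = 3
Chebyshev: P(|X-mu| >= k*sigma) <= 1/k^2 = 1/3^2 = 1/9

1/9


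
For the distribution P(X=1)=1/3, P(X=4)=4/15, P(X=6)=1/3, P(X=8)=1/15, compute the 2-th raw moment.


E[X^2] = sum(x^2 * P(x))
= 1*1/3 + 16*4/15 + 36*1/3 + 64*1/15
= 313/15

313/15


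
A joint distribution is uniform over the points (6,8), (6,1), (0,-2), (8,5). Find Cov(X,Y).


E[X]=5, E[Y]=3, E[XY]=47/2
Cov(X,Y) = E[XY] - E[X]E[Y] = 47/2 - 5*3 = 17/2

17/2


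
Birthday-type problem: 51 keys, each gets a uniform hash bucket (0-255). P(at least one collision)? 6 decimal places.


P(all different) = prod((256-i)/256 for i=0..50) = 0.004774
P(at least one match) = 1 - 0.004774 = 0.995226

0.995226


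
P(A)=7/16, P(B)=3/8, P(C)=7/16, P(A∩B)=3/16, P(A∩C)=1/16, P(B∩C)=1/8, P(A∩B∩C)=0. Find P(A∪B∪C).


P(A∪B∪C) = P(A)+P(B)+P(C) - P(AB)-P(AC)-P(BC) + P(ABC)
= 7/16+3/8+7/16 - 3/16-1/16-1/8 + 0
= 7/8

7/8


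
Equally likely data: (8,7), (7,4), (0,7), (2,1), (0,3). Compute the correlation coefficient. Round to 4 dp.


Cov(X,Y) = 2.2400, Var(X) = 11.8400, Var(Y) = 5.4400
rho = Cov/(sqrt(VarX)*sqrt(VarY)) = 0.2791

0.2791


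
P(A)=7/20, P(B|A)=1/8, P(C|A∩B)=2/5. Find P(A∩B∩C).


P(A∩B∩C) = P(A) * P(B|A) * P(C|A∩B)
= 7/20 * 1/8 * 2/5
= 7/160 * 2/5 = 7/400

7/400


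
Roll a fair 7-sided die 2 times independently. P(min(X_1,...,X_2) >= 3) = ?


P(min >= 3) = P(all X_i >= 3) = (P(X_1 >= 3))^2
= (5/7)^2 = 25/49

25/49
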